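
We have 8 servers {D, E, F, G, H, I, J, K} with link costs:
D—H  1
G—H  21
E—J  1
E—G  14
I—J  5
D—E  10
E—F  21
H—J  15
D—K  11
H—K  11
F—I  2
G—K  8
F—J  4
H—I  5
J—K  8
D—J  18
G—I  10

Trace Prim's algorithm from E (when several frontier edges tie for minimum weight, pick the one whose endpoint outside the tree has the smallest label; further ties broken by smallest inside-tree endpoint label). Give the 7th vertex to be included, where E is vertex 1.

Grow the tree from E using Prim:
Step 1: cheapest edge leaving the tree is E—J (1); add J.
Step 2: cheapest edge leaving the tree is F—J (4); add F.
Step 3: cheapest edge leaving the tree is F—I (2); add I.
Step 4: cheapest edge leaving the tree is H—I (5); add H.
Step 5: cheapest edge leaving the tree is D—H (1); add D.
Step 6: cheapest edge leaving the tree is J—K (8); add K.
Step 7: cheapest edge leaving the tree is G—K (8); add G.
Vertex order: E, J, F, I, H, D, K, G. The 7th vertex is K.

K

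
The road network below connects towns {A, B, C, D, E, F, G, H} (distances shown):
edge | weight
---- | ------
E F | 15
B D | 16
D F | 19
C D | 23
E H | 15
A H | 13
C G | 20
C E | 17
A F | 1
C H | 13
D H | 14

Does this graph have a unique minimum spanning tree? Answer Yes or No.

No

Kruskal's algorithm — process edges by increasing weight (ties by edge label):
A F (1): add — endpoints in different components.
A H (13): add — endpoints in different components.
C H (13): add — endpoints in different components.
D H (14): add — endpoints in different components.
E F (15): add — endpoints in different components.
E H (15): skip — E and H already connected.
B D (16): add — endpoints in different components.
C E (17): skip — C and E already connected.
D F (19): skip — D and F already connected.
C G (20): add — endpoints in different components.
Non-tree edge E H has weight 15, equal to the heaviest edge on its tree cycle — swapping gives another MST of the same weight. Not unique.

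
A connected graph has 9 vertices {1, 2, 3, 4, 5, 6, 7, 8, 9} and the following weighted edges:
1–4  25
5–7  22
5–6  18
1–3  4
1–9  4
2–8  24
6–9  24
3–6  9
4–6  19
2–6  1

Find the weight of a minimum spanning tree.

Kruskal: consider edges lightest-first.
2–6 (1): add — endpoints in different components.
1–3 (4): add — endpoints in different components.
1–9 (4): add — endpoints in different components.
3–6 (9): add — endpoints in different components.
5–6 (18): add — endpoints in different components.
4–6 (19): add — endpoints in different components.
5–7 (22): add — endpoints in different components.
2–8 (24): add — endpoints in different components.
MST edges: 2–6, 1–3, 1–9, 3–6, 5–6, 4–6, 5–7, 2–8; total weight 1+4+4+9+18+19+22+24 = 101.

101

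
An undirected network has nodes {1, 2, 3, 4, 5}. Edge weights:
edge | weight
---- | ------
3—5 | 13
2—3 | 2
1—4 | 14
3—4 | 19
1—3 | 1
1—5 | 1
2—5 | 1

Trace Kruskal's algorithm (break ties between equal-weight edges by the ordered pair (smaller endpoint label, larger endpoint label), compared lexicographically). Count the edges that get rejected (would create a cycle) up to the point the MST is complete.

2

Sort edges by weight, then run Kruskal:
1—3 (1): add. Components now {1,3} {2} {4} {5}
1—5 (1): add. Components now {1,3,5} {2} {4}
2—5 (1): add. Components now {1,2,3,5} {4}
2—3 (2): skip — 2 and 3 already connected.
3—5 (13): skip — 3 and 5 already connected.
1—4 (14): add. Components now {1,2,3,4,5}
Edges rejected before the tree was complete: 2.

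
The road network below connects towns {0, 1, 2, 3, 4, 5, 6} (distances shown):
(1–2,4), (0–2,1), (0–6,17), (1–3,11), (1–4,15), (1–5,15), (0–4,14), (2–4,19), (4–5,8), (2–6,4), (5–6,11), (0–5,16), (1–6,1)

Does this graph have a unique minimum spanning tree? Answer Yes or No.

No

Kruskal: consider edges lightest-first.
0–2 (1): add — endpoints in different components.
1–6 (1): add — endpoints in different components.
1–2 (4): add — endpoints in different components.
2–6 (4): skip — 2 and 6 already connected.
4–5 (8): add — endpoints in different components.
1–3 (11): add — endpoints in different components.
5–6 (11): add — endpoints in different components.
Non-tree edge 2–6 has weight 4, equal to the heaviest edge on its tree cycle — swapping gives another MST of the same weight. Not unique.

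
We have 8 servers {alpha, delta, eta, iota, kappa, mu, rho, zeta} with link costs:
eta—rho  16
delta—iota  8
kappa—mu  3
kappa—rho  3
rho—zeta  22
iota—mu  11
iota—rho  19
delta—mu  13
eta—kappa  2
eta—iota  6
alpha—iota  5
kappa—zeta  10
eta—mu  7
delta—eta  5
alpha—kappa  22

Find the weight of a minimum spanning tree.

34

Prim's algorithm from rho:
Step 1: cheapest edge leaving the tree is kappa—rho (3); add kappa.
Step 2: cheapest edge leaving the tree is eta—kappa (2); add eta.
Step 3: cheapest edge leaving the tree is kappa—mu (3); add mu.
Step 4: cheapest edge leaving the tree is delta—eta (5); add delta.
Step 5: cheapest edge leaving the tree is eta—iota (6); add iota.
Step 6: cheapest edge leaving the tree is alpha—iota (5); add alpha.
Step 7: cheapest edge leaving the tree is kappa—zeta (10); add zeta.
MST edges: kappa—rho, eta—kappa, kappa—mu, delta—eta, eta—iota, alpha—iota, kappa—zeta; total weight 3+2+3+5+6+5+10 = 34.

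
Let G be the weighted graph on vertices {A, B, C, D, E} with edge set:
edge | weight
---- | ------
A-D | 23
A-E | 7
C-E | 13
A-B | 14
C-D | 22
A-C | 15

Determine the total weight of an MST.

56

Sort edges by weight, then run Kruskal:
A-E (7): add. Components now {A,E} {B} {C} {D}
C-E (13): add. Components now {A,C,E} {B} {D}
A-B (14): add. Components now {A,B,C,E} {D}
A-C (15): skip — A and C already connected.
C-D (22): add. Components now {A,B,C,D,E}
MST edges: A-E, C-E, A-B, C-D; total weight 7+13+14+22 = 56.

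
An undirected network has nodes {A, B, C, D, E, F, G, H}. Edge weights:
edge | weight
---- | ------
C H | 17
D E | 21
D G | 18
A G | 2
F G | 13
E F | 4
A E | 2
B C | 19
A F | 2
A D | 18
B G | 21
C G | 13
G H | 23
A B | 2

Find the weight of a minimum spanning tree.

Prim, starting at A.
Step 1: cheapest edge leaving the tree is A B (2); add B.
Step 2: cheapest edge leaving the tree is A E (2); add E.
Step 3: cheapest edge leaving the tree is A F (2); add F.
Step 4: cheapest edge leaving the tree is A G (2); add G.
Step 5: cheapest edge leaving the tree is C G (13); add C.
Step 6: cheapest edge leaving the tree is C H (17); add H.
Step 7: cheapest edge leaving the tree is A D (18); add D.
MST edges: A B, A E, A F, A G, C G, C H, A D; total weight 2+2+2+2+13+17+18 = 56.

56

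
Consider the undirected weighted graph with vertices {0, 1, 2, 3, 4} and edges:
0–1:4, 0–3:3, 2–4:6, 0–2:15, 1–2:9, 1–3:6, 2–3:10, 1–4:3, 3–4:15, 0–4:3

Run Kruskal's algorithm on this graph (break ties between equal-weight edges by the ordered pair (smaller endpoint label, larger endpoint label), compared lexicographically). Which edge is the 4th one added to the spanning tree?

Kruskal: consider edges lightest-first.
0–3 (3): add — endpoints in different components.
0–4 (3): add — endpoints in different components.
1–4 (3): add — endpoints in different components.
0–1 (4): skip — 0 and 1 already connected.
1–3 (6): skip — 1 and 3 already connected.
2–4 (6): add — endpoints in different components.
The 4th edge added is 2–4.

2-4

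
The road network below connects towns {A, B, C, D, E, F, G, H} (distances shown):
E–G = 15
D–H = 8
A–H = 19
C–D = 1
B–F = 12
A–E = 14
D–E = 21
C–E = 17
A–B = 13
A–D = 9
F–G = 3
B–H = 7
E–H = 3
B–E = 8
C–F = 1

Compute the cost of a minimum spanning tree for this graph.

Kruskal: consider edges lightest-first.
C–D (1): add — endpoints in different components.
C–F (1): add — endpoints in different components.
E–H (3): add — endpoints in different components.
F–G (3): add — endpoints in different components.
B–H (7): add — endpoints in different components.
B–E (8): skip — B and E already connected.
D–H (8): add — endpoints in different components.
A–D (9): add — endpoints in different components.
MST edges: C–D, C–F, E–H, F–G, B–H, D–H, A–D; total weight 1+1+3+3+7+8+9 = 32.

32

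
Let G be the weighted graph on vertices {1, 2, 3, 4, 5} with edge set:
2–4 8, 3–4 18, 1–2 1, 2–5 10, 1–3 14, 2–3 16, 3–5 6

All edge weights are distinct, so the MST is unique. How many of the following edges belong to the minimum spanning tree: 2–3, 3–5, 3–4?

Kruskal: consider edges lightest-first.
1–2 (1): add. Components now {1,2} {3} {4} {5}
3–5 (6): add. Components now {1,2} {3,5} {4}
2–4 (8): add. Components now {1,2,4} {3,5}
2–5 (10): add. Components now {1,2,3,4,5}
MST edge set: {1–2, 3–5, 2–4, 2–5}.
Of the listed edges, {3–5} are in the MST → 1.

1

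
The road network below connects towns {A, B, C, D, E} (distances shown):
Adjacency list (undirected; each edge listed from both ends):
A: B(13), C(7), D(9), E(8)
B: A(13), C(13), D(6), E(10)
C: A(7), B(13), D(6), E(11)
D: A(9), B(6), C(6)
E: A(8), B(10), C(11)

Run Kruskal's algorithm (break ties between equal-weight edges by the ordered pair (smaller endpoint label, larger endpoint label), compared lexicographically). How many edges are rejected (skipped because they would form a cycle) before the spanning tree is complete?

Sort edges by weight, then run Kruskal:
B-D (6): add. Components now {A} {B,D} {C} {E}
C-D (6): add. Components now {A} {B,C,D} {E}
A-C (7): add. Components now {A,B,C,D} {E}
A-E (8): add. Components now {A,B,C,D,E}
Edges rejected before the tree was complete: 0.

0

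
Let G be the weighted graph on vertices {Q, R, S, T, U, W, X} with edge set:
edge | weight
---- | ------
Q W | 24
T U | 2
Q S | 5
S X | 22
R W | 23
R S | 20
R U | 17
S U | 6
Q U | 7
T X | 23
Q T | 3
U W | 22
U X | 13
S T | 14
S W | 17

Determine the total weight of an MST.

57

Grow the tree from R using Prim:
Step 1: cheapest edge leaving the tree is R U (17); add U.
Step 2: cheapest edge leaving the tree is T U (2); add T.
Step 3: cheapest edge leaving the tree is Q T (3); add Q.
Step 4: cheapest edge leaving the tree is Q S (5); add S.
Step 5: cheapest edge leaving the tree is U X (13); add X.
Step 6: cheapest edge leaving the tree is S W (17); add W.
MST edges: R U, T U, Q T, Q S, U X, S W; total weight 17+2+3+5+13+17 = 57.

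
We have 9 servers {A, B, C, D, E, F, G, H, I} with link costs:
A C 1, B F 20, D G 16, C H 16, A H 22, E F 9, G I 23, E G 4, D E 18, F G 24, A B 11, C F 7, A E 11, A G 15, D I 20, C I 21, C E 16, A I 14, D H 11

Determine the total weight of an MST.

73

Sort edges by weight, then run Kruskal:
A C (1): add — endpoints in different components.
E G (4): add — endpoints in different components.
C F (7): add — endpoints in different components.
E F (9): add — endpoints in different components.
A B (11): add — endpoints in different components.
A E (11): skip — A and E already connected.
D H (11): add — endpoints in different components.
A I (14): add — endpoints in different components.
A G (15): skip — A and G already connected.
C E (16): skip — C and E already connected.
C H (16): add — endpoints in different components.
MST edges: A C, E G, C F, E F, A B, D H, A I, C H; total weight 1+4+7+9+11+11+14+16 = 73.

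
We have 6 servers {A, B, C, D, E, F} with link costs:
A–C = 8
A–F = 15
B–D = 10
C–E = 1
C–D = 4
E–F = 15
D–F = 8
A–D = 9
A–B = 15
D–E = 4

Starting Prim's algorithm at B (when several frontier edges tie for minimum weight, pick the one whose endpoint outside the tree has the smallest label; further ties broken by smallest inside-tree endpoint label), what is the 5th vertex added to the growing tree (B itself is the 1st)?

A

Prim's algorithm from B:
Step 1: frontier [B–D 10, A–B 15] → take B–D (10); add D.
Step 2: frontier [A–B 15, C–D 4, D–E 4, D–F 8, A–D 9] → take C–D (4); add C.
Step 3: frontier [A–B 15, C–E 1, A–C 8, D–E 4, D–F 8, A–D 9] → take C–E (1); add E.
Step 4: frontier [A–B 15, A–C 8, D–F 8, A–D 9, E–F 15] → take A–C (8); add A.
Step 5: frontier [A–F 15, D–F 8, E–F 15] → take D–F (8); add F.
Vertex order: B, D, C, E, A, F. The 5th vertex is A.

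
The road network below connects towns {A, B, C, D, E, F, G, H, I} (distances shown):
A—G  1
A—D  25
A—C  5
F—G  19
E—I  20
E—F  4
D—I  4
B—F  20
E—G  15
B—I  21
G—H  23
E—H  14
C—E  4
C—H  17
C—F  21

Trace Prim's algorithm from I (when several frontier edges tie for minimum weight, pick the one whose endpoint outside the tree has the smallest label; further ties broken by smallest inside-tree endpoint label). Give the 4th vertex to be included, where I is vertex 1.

C

Grow the tree from I using Prim:
Step 1: cheapest edge leaving the tree is D—I (4); add D.
Step 2: cheapest edge leaving the tree is E—I (20); add E.
Step 3: cheapest edge leaving the tree is C—E (4); add C.
Step 4: cheapest edge leaving the tree is E—F (4); add F.
Step 5: cheapest edge leaving the tree is A—C (5); add A.
Step 6: cheapest edge leaving the tree is A—G (1); add G.
Step 7: cheapest edge leaving the tree is E—H (14); add H.
Step 8: cheapest edge leaving the tree is B—F (20); add B.
Vertex order: I, D, E, C, F, A, G, H, B. The 4th vertex is C.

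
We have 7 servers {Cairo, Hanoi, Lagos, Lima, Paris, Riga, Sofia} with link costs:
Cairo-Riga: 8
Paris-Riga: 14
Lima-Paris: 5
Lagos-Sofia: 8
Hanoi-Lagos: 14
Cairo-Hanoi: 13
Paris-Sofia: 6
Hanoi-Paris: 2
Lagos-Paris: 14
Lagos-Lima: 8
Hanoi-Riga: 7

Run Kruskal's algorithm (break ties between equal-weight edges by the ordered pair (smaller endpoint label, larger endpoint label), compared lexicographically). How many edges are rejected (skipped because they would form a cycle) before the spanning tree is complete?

Sort edges by weight, then run Kruskal:
Hanoi-Paris (2): add — endpoints in different components.
Lima-Paris (5): add — endpoints in different components.
Paris-Sofia (6): add — endpoints in different components.
Hanoi-Riga (7): add — endpoints in different components.
Cairo-Riga (8): add — endpoints in different components.
Lagos-Lima (8): add — endpoints in different components.
Edges rejected before the tree was complete: 0.

0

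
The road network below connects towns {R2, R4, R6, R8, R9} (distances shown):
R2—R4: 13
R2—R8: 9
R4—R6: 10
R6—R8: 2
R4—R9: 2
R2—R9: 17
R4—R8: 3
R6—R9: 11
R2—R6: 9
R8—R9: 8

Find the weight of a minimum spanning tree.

Prim, starting at R8.
Step 1: frontier [R6—R8 2, R4—R8 3, R8—R9 8, R2—R8 9] → take R6—R8 (2); add R6.
Step 2: frontier [R2—R6 9, R4—R6 10, R6—R9 11, R4—R8 3, R8—R9 8, R2—R8 9] → take R4—R8 (3); add R4.
Step 3: frontier [R4—R9 2, R2—R4 13, R2—R6 9, R6—R9 11, R8—R9 8, R2—R8 9] → take R4—R9 (2); add R9.
Step 4: frontier [R2—R4 13, R2—R6 9, R2—R8 9, R2—R9 17] → take R2—R6 (9); add R2.
MST edges: R6—R8, R4—R8, R4—R9, R2—R6; total weight 2+3+2+9 = 16.

16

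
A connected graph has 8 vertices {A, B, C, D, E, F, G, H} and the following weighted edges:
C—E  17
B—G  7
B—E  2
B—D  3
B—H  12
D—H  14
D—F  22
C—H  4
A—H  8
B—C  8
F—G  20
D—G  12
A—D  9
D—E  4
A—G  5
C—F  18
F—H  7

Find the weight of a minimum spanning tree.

Prim, starting at D.
Step 1: cheapest edge leaving the tree is B—D (3); add B.
Step 2: cheapest edge leaving the tree is B—E (2); add E.
Step 3: cheapest edge leaving the tree is B—G (7); add G.
Step 4: cheapest edge leaving the tree is A—G (5); add A.
Step 5: cheapest edge leaving the tree is B—C (8); add C.
Step 6: cheapest edge leaving the tree is C—H (4); add H.
Step 7: cheapest edge leaving the tree is F—H (7); add F.
MST edges: B—D, B—E, B—G, A—G, B—C, C—H, F—H; total weight 3+2+7+5+8+4+7 = 36.

36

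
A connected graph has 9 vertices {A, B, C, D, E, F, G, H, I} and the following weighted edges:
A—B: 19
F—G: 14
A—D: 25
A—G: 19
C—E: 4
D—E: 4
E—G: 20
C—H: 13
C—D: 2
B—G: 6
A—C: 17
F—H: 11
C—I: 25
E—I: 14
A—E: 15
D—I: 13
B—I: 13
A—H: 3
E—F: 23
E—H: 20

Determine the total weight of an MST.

65

Kruskal's algorithm — process edges by increasing weight (ties by edge label):
C—D (2): add — endpoints in different components.
A—H (3): add — endpoints in different components.
C—E (4): add — endpoints in different components.
D—E (4): skip — D and E already connected.
B—G (6): add — endpoints in different components.
F—H (11): add — endpoints in different components.
B—I (13): add — endpoints in different components.
C—H (13): add — endpoints in different components.
D—I (13): add — endpoints in different components.
MST edges: C—D, A—H, C—E, B—G, F—H, B—I, C—H, D—I; total weight 2+3+4+6+11+13+13+13 = 65.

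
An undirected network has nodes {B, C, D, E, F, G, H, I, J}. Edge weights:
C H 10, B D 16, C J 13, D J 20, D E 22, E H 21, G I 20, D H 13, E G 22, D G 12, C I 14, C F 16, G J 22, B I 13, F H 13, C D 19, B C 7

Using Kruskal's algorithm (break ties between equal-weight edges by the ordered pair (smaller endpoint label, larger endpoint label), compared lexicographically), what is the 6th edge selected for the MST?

Kruskal's algorithm — process edges by increasing weight (ties by edge label):
B C (7): add — endpoints in different components.
C H (10): add — endpoints in different components.
D G (12): add — endpoints in different components.
B I (13): add — endpoints in different components.
C J (13): add — endpoints in different components.
D H (13): add — endpoints in different components.
F H (13): add — endpoints in different components.
C I (14): skip — C and I already connected.
B D (16): skip — B and D already connected.
C F (16): skip — C and F already connected.
C D (19): skip — C and D already connected.
D J (20): skip — D and J already connected.
G I (20): skip — G and I already connected.
E H (21): add — endpoints in different components.
The 6th edge added is D H.

D-H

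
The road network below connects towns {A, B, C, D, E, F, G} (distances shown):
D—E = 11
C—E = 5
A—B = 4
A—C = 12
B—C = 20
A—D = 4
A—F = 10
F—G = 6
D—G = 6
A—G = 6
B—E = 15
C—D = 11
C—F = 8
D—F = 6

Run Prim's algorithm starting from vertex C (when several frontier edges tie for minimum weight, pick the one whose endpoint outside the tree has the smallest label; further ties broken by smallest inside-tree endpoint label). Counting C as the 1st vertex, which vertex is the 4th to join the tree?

Prim, starting at C.
Step 1: frontier [C—E 5, C—F 8, C—D 11, A—C 12, B—C 20] → take C—E (5); add E.
Step 2: frontier [C—F 8, C—D 11, A—C 12, B—C 20, D—E 11, B—E 15] → take C—F (8); add F.
Step 3: frontier [C—D 11, A—C 12, B—C 20, D—E 11, B—E 15, D—F 6, F—G 6, A—F 10] → take D—F (6); add D.
Step 4: frontier [A—C 12, B—C 20, A—D 4, D—G 6, B—E 15, F—G 6, A—F 10] → take A—D (4); add A.
Step 5: frontier [A—B 4, A—G 6, B—C 20, D—G 6, B—E 15, F—G 6] → take A—B (4); add B.
Step 6: frontier [A—G 6, D—G 6, F—G 6] → take A—G (6); add G.
Vertex order: C, E, F, D, A, B, G. The 4th vertex is D.

D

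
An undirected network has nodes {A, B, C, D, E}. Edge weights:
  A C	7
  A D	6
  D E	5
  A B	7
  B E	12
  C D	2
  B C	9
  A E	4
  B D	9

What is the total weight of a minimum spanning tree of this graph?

Prim, starting at A.
Step 1: cheapest edge leaving the tree is A E (4); add E.
Step 2: cheapest edge leaving the tree is D E (5); add D.
Step 3: cheapest edge leaving the tree is C D (2); add C.
Step 4: cheapest edge leaving the tree is A B (7); add B.
MST edges: A E, D E, C D, A B; total weight 4+5+2+7 = 18.

18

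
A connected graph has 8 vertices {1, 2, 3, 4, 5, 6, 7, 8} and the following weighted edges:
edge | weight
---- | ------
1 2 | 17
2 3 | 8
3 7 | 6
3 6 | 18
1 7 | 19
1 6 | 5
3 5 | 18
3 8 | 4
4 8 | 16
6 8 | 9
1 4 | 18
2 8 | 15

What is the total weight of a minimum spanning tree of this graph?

Sort edges by weight, then run Kruskal:
3 8 (4): add — endpoints in different components.
1 6 (5): add — endpoints in different components.
3 7 (6): add — endpoints in different components.
2 3 (8): add — endpoints in different components.
6 8 (9): add — endpoints in different components.
2 8 (15): skip — 2 and 8 already connected.
4 8 (16): add — endpoints in different components.
1 2 (17): skip — 1 and 2 already connected.
1 4 (18): skip — 1 and 4 already connected.
3 5 (18): add — endpoints in different components.
MST edges: 3 8, 1 6, 3 7, 2 3, 6 8, 4 8, 3 5; total weight 4+5+6+8+9+16+18 = 66.

66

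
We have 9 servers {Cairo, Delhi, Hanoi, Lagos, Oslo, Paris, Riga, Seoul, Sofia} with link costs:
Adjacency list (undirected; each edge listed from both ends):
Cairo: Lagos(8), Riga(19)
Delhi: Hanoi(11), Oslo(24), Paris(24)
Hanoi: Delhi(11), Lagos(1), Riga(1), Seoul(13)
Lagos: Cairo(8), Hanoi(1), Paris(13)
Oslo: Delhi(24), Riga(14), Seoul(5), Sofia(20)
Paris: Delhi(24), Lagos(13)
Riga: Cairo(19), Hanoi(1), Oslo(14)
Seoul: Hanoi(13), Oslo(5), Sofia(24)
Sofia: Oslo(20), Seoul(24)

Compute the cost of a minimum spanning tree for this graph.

Prim, starting at Sofia.
Step 1: frontier [Oslo—Sofia 20, Seoul—Sofia 24] → take Oslo—Sofia (20); add Oslo.
Step 2: frontier [Oslo—Seoul 5, Oslo—Riga 14, Delhi—Oslo 24, Seoul—Sofia 24] → take Oslo—Seoul (5); add Seoul.
Step 3: frontier [Oslo—Riga 14, Delhi—Oslo 24, Hanoi—Seoul 13] → take Hanoi—Seoul (13); add Hanoi.
Step 4: frontier [Hanoi—Lagos 1, Hanoi—Riga 1, Delhi—Hanoi 11, Oslo—Riga 14, Delhi—Oslo 24] → take Hanoi—Lagos (1); add Lagos.
Step 5: frontier [Hanoi—Riga 1, Delhi—Hanoi 11, Cairo—Lagos 8, Lagos—Paris 13, Oslo—Riga 14, Delhi—Oslo 24] → take Hanoi—Riga (1); add Riga.
Step 6: frontier [Delhi—Hanoi 11, Cairo—Lagos 8, Lagos—Paris 13, Delhi—Oslo 24, Cairo—Riga 19] → take Cairo—Lagos (8); add Cairo.
Step 7: frontier [Delhi—Hanoi 11, Lagos—Paris 13, Delhi—Oslo 24] → take Delhi—Hanoi (11); add Delhi.
Step 8: frontier [Delhi—Paris 24, Lagos—Paris 13] → take Lagos—Paris (13); add Paris.
MST edges: Oslo—Sofia, Oslo—Seoul, Hanoi—Seoul, Hanoi—Lagos, Hanoi—Riga, Cairo—Lagos, Delhi—Hanoi, Lagos—Paris; total weight 20+5+13+1+1+8+11+13 = 72.

72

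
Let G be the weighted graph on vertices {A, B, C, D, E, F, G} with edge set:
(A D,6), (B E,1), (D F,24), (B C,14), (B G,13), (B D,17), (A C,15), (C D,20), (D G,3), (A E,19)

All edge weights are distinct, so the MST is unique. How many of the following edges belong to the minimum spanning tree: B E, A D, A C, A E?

Sort edges by weight, then run Kruskal:
B E (1): add. Components now {A} {B,E} {C} {D} {F} {G}
D G (3): add. Components now {A} {B,E} {C} {D,G} {F}
A D (6): add. Components now {A,D,G} {B,E} {C} {F}
B G (13): add. Components now {A,B,D,E,G} {C} {F}
B C (14): add. Components now {A,B,C,D,E,G} {F}
A C (15): skip — A and C already connected.
B D (17): skip — B and D already connected.
A E (19): skip — A and E already connected.
C D (20): skip — C and D already connected.
D F (24): add. Components now {A,B,C,D,E,F,G}
MST edge set: {B E, D G, A D, B G, B C, D F}.
Of the listed edges, {B E, A D} are in the MST → 2.

2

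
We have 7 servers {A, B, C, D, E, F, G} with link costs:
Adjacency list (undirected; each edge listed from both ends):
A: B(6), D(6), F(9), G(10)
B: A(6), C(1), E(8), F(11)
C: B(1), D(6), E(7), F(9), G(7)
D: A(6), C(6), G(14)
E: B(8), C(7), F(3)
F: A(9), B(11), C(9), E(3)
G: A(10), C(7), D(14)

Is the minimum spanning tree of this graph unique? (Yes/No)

Sort edges by weight, then run Kruskal:
B C (1): add — endpoints in different components.
E F (3): add — endpoints in different components.
A B (6): add — endpoints in different components.
A D (6): add — endpoints in different components.
C D (6): skip — C and D already connected.
C E (7): add — endpoints in different components.
C G (7): add — endpoints in different components.
Non-tree edge C D has weight 6, equal to the heaviest edge on its tree cycle — swapping gives another MST of the same weight. Not unique.

No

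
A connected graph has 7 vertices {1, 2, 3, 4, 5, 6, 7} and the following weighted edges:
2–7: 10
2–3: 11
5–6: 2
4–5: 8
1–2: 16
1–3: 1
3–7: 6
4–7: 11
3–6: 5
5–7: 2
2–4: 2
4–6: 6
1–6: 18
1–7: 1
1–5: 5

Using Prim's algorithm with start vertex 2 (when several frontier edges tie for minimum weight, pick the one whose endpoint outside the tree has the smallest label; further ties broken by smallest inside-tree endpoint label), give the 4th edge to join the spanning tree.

5-7

Prim, starting at 2.
Step 1: cheapest edge leaving the tree is 2–4 (2); add 4.
Step 2: cheapest edge leaving the tree is 4–6 (6); add 6.
Step 3: cheapest edge leaving the tree is 5–6 (2); add 5.
Step 4: cheapest edge leaving the tree is 5–7 (2); add 7.
Step 5: cheapest edge leaving the tree is 1–7 (1); add 1.
Step 6: cheapest edge leaving the tree is 1–3 (1); add 3.
The 4th edge added is 5–7.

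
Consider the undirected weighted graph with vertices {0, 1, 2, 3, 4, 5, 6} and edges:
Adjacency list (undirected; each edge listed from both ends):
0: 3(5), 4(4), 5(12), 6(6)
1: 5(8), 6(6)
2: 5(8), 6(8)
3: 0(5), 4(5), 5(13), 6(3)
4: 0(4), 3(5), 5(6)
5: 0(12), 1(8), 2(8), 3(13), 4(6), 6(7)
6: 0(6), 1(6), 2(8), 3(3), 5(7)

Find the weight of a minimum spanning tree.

Grow the tree from 5 using Prim:
Step 1: cheapest edge leaving the tree is 4–5 (6); add 4.
Step 2: cheapest edge leaving the tree is 0–4 (4); add 0.
Step 3: cheapest edge leaving the tree is 0–3 (5); add 3.
Step 4: cheapest edge leaving the tree is 3–6 (3); add 6.
Step 5: cheapest edge leaving the tree is 1–6 (6); add 1.
Step 6: cheapest edge leaving the tree is 2–5 (8); add 2.
MST edges: 4–5, 0–4, 0–3, 3–6, 1–6, 2–5; total weight 6+4+5+3+6+8 = 32.

32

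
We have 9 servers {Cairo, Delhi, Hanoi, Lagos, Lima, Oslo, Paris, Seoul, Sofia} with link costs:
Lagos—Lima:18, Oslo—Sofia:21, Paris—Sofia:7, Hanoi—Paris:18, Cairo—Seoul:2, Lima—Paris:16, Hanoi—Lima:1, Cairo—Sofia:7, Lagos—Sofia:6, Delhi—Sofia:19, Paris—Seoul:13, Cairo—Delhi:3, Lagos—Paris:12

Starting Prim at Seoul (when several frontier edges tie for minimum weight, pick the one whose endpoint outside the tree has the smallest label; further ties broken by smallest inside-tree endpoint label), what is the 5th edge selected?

Paris-Sofia

Prim's algorithm from Seoul:
Step 1: cheapest edge leaving the tree is Cairo—Seoul (2); add Cairo.
Step 2: cheapest edge leaving the tree is Cairo—Delhi (3); add Delhi.
Step 3: cheapest edge leaving the tree is Cairo—Sofia (7); add Sofia.
Step 4: cheapest edge leaving the tree is Lagos—Sofia (6); add Lagos.
Step 5: cheapest edge leaving the tree is Paris—Sofia (7); add Paris.
Step 6: cheapest edge leaving the tree is Lima—Paris (16); add Lima.
Step 7: cheapest edge leaving the tree is Hanoi—Lima (1); add Hanoi.
Step 8: cheapest edge leaving the tree is Oslo—Sofia (21); add Oslo.
The 5th edge added is Paris—Sofia.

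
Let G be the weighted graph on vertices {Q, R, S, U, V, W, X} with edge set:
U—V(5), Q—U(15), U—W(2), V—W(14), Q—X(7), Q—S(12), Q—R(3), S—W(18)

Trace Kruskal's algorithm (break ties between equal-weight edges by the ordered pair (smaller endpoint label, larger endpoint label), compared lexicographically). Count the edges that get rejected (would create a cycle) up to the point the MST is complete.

1

Kruskal's algorithm — process edges by increasing weight (ties by edge label):
U—W (2): add — endpoints in different components.
Q—R (3): add — endpoints in different components.
U—V (5): add — endpoints in different components.
Q—X (7): add — endpoints in different components.
Q—S (12): add — endpoints in different components.
V—W (14): skip — V and W already connected.
Q—U (15): add — endpoints in different components.
Edges rejected before the tree was complete: 1.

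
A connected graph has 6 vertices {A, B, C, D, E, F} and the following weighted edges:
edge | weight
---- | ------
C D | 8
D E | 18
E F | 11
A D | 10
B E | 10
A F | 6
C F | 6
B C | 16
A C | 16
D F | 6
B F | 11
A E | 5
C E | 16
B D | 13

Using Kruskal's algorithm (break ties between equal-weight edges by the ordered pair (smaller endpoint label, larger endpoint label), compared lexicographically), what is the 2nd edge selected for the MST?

A-F

Sort edges by weight, then run Kruskal:
A E (5): add — endpoints in different components.
A F (6): add — endpoints in different components.
C F (6): add — endpoints in different components.
D F (6): add — endpoints in different components.
C D (8): skip — C and D already connected.
A D (10): skip — A and D already connected.
B E (10): add — endpoints in different components.
The 2nd edge added is A F.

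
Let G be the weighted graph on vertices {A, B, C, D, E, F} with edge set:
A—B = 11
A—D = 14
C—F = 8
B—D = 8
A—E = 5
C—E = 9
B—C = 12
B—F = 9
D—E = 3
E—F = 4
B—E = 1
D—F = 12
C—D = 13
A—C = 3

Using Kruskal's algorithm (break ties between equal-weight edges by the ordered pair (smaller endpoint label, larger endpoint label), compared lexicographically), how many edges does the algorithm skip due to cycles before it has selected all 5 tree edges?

Sort edges by weight, then run Kruskal:
B—E (1): add — endpoints in different components.
A—C (3): add — endpoints in different components.
D—E (3): add — endpoints in different components.
E—F (4): add — endpoints in different components.
A—E (5): add — endpoints in different components.
Edges rejected before the tree was complete: 0.

0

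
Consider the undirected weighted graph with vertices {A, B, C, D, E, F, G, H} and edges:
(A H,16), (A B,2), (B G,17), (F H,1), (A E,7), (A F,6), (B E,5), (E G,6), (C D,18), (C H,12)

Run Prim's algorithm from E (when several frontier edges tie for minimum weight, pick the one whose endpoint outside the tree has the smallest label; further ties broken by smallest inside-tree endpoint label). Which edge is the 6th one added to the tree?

Grow the tree from E using Prim:
Step 1: cheapest edge leaving the tree is B E (5); add B.
Step 2: cheapest edge leaving the tree is A B (2); add A.
Step 3: cheapest edge leaving the tree is A F (6); add F.
Step 4: cheapest edge leaving the tree is F H (1); add H.
Step 5: cheapest edge leaving the tree is E G (6); add G.
Step 6: cheapest edge leaving the tree is C H (12); add C.
Step 7: cheapest edge leaving the tree is C D (18); add D.
The 6th edge added is C H.

C-H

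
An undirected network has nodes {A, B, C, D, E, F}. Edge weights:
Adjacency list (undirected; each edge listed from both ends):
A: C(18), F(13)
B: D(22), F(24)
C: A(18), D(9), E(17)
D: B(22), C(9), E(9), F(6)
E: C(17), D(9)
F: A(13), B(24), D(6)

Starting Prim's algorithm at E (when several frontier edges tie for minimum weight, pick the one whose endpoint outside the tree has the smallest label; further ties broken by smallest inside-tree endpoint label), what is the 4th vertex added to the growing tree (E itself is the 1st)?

Grow the tree from E using Prim:
Step 1: cheapest edge leaving the tree is D-E (9); add D.
Step 2: cheapest edge leaving the tree is D-F (6); add F.
Step 3: cheapest edge leaving the tree is C-D (9); add C.
Step 4: cheapest edge leaving the tree is A-F (13); add A.
Step 5: cheapest edge leaving the tree is B-D (22); add B.
Vertex order: E, D, F, C, A, B. The 4th vertex is C.

C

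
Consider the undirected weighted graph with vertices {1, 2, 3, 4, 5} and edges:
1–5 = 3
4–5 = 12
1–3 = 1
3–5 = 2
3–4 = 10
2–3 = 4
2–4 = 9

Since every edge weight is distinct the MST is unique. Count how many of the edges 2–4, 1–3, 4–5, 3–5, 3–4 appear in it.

3

Sort edges by weight, then run Kruskal:
1–3 (1): add. Components now {1,3} {2} {4} {5}
3–5 (2): add. Components now {1,3,5} {2} {4}
1–5 (3): skip — 1 and 5 already connected.
2–3 (4): add. Components now {1,2,3,5} {4}
2–4 (9): add. Components now {1,2,3,4,5}
MST edge set: {1–3, 3–5, 2–3, 2–4}.
Of the listed edges, {2–4, 1–3, 3–5} are in the MST → 3.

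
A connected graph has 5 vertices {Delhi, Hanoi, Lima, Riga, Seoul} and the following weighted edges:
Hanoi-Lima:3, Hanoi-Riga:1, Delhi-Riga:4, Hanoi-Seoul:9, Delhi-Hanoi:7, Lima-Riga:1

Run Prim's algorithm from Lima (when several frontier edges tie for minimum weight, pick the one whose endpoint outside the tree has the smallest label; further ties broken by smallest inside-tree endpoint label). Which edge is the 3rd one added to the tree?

Delhi-Riga

Grow the tree from Lima using Prim:
Step 1: cheapest edge leaving the tree is Lima-Riga (1); add Riga.
Step 2: cheapest edge leaving the tree is Hanoi-Riga (1); add Hanoi.
Step 3: cheapest edge leaving the tree is Delhi-Riga (4); add Delhi.
Step 4: cheapest edge leaving the tree is Hanoi-Seoul (9); add Seoul.
The 3rd edge added is Delhi-Riga.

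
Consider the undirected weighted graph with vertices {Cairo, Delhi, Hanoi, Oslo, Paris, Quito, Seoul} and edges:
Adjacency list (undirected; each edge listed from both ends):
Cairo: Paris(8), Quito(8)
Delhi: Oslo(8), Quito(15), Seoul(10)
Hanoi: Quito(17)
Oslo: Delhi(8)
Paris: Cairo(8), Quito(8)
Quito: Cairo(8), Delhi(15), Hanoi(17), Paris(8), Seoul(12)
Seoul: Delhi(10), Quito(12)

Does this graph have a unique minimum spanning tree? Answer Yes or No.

Kruskal's algorithm — process edges by increasing weight (ties by edge label):
Cairo-Paris (8): add. Components now {Delhi} {Seoul} {Cairo,Paris} {Oslo} {Quito} {Hanoi}
Cairo-Quito (8): add. Components now {Delhi} {Seoul} {Cairo,Paris,Quito} {Oslo} {Hanoi}
Delhi-Oslo (8): add. Components now {Delhi,Oslo} {Seoul} {Cairo,Paris,Quito} {Hanoi}
Paris-Quito (8): skip — Paris and Quito already connected.
Delhi-Seoul (10): add. Components now {Delhi,Oslo,Seoul} {Cairo,Paris,Quito} {Hanoi}
Quito-Seoul (12): add. Components now {Cairo,Delhi,Oslo,Paris,Quito,Seoul} {Hanoi}
Delhi-Quito (15): skip — Delhi and Quito already connected.
Hanoi-Quito (17): add. Components now {Cairo,Delhi,Hanoi,Oslo,Paris,Quito,Seoul}
Non-tree edge Paris-Quito has weight 8, equal to the heaviest edge on its tree cycle — swapping gives another MST of the same weight. Not unique.

No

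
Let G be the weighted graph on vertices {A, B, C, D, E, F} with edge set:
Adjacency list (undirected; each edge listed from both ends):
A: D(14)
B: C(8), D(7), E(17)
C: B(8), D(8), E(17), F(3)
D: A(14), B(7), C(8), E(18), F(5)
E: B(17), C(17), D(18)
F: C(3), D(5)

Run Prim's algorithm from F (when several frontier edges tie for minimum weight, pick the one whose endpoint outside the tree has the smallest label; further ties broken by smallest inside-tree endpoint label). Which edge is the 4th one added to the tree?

Prim's algorithm from F:
Step 1: frontier [C–F 3, D–F 5] → take C–F (3); add C.
Step 2: frontier [B–C 8, C–D 8, C–E 17, D–F 5] → take D–F (5); add D.
Step 3: frontier [B–C 8, C–E 17, B–D 7, A–D 14, D–E 18] → take B–D (7); add B.
Step 4: frontier [B–E 17, C–E 17, A–D 14, D–E 18] → take A–D (14); add A.
Step 5: frontier [B–E 17, C–E 17, D–E 18] → take B–E (17); add E.
The 4th edge added is A–D.

A-D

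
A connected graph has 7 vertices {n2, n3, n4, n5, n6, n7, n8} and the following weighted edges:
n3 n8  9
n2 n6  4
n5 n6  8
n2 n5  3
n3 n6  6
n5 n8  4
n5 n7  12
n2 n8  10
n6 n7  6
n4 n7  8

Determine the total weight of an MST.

Grow the tree from n8 using Prim:
Step 1: cheapest edge leaving the tree is n5 n8 (4); add n5.
Step 2: cheapest edge leaving the tree is n2 n5 (3); add n2.
Step 3: cheapest edge leaving the tree is n2 n6 (4); add n6.
Step 4: cheapest edge leaving the tree is n3 n6 (6); add n3.
Step 5: cheapest edge leaving the tree is n6 n7 (6); add n7.
Step 6: cheapest edge leaving the tree is n4 n7 (8); add n4.
MST edges: n5 n8, n2 n5, n2 n6, n3 n6, n6 n7, n4 n7; total weight 4+3+4+6+6+8 = 31.

31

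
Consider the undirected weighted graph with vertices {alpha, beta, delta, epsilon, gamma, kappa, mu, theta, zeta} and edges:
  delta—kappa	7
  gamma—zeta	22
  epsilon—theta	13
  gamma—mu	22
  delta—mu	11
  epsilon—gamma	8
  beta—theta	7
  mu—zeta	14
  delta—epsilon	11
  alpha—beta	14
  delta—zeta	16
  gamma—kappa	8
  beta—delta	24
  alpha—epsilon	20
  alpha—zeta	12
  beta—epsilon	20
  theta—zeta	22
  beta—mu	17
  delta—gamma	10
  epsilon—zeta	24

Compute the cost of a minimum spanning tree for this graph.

80

Kruskal: consider edges lightest-first.
beta—theta (7): add — endpoints in different components.
delta—kappa (7): add — endpoints in different components.
epsilon—gamma (8): add — endpoints in different components.
gamma—kappa (8): add — endpoints in different components.
delta—gamma (10): skip — gamma and delta already connected.
delta—epsilon (11): skip — delta and epsilon already connected.
delta—mu (11): add — endpoints in different components.
alpha—zeta (12): add — endpoints in different components.
epsilon—theta (13): add — endpoints in different components.
alpha—beta (14): add — endpoints in different components.
MST edges: beta—theta, delta—kappa, epsilon—gamma, gamma—kappa, delta—mu, alpha—zeta, epsilon—theta, alpha—beta; total weight 7+7+8+8+11+12+13+14 = 80.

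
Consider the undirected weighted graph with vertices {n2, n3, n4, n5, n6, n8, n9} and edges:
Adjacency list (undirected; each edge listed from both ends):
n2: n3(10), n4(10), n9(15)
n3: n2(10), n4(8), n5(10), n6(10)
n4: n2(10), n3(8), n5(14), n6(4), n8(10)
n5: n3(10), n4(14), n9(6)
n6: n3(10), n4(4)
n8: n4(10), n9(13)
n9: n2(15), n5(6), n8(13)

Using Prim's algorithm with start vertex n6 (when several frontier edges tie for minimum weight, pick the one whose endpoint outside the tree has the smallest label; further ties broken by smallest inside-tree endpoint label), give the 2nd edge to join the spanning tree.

Grow the tree from n6 using Prim:
Step 1: frontier [n4 n6 4, n3 n6 10] → take n4 n6 (4); add n4.
Step 2: frontier [n3 n4 8, n2 n4 10, n4 n8 10, n4 n5 14, n3 n6 10] → take n3 n4 (8); add n3.
Step 3: frontier [n2 n3 10, n3 n5 10, n2 n4 10, n4 n8 10, n4 n5 14] → take n2 n3 (10); add n2.
Step 4: frontier [n2 n9 15, n3 n5 10, n4 n8 10, n4 n5 14] → take n3 n5 (10); add n5.
Step 5: frontier [n2 n9 15, n4 n8 10, n5 n9 6] → take n5 n9 (6); add n9.
Step 6: frontier [n4 n8 10, n8 n9 13] → take n4 n8 (10); add n8.
The 2nd edge added is n3 n4.

n3-n4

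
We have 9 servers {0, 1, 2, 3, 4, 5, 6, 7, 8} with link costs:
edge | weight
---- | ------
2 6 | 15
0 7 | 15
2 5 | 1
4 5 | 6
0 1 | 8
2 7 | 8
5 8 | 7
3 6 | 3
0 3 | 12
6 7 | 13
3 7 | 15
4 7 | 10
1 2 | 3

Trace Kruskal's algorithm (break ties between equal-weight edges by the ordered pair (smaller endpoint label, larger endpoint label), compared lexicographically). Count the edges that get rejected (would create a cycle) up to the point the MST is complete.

Kruskal: consider edges lightest-first.
2 5 (1): add — endpoints in different components.
1 2 (3): add — endpoints in different components.
3 6 (3): add — endpoints in different components.
4 5 (6): add — endpoints in different components.
5 8 (7): add — endpoints in different components.
0 1 (8): add — endpoints in different components.
2 7 (8): add — endpoints in different components.
4 7 (10): skip — 4 and 7 already connected.
0 3 (12): add — endpoints in different components.
Edges rejected before the tree was complete: 1.

1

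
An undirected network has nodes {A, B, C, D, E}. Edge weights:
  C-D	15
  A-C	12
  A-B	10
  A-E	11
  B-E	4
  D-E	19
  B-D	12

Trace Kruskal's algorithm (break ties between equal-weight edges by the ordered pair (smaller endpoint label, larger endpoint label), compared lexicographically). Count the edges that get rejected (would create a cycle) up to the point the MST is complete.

1

Kruskal: consider edges lightest-first.
B-E (4): add — endpoints in different components.
A-B (10): add — endpoints in different components.
A-E (11): skip — A and E already connected.
A-C (12): add — endpoints in different components.
B-D (12): add — endpoints in different components.
Edges rejected before the tree was complete: 1.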